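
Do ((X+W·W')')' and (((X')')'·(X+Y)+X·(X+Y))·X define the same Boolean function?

E1: ((X+W·W')')'
    = X+W·W'   (double negation)
    = X   (complement / identity)
E2: (((X')')'·(X+Y)+X·(X+Y))·X
    = (X'·(X+Y)+X·(X+Y))·X   (double negation)
    = (X+Y)·X   (distribution)
    = X   (absorption)
Both reduce to X, so they are equivalent.

Yes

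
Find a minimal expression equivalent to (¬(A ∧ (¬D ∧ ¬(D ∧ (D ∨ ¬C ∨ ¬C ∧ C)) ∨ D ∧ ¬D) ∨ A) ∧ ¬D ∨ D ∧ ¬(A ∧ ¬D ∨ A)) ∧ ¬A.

¬A

(¬(A ∧ (¬D ∧ ¬(D ∧ (D ∨ ¬C ∨ ¬C ∧ C)) ∨ D ∧ ¬D) ∨ A) ∧ ¬D ∨ D ∧ ¬(A ∧ ¬D ∨ A)) ∧ ¬A
= (¬(A ∧ (¬D ∧ ¬(D ∧ (D ∨ ¬C)) ∨ D ∧ ¬D) ∨ A) ∧ ¬D ∨ D ∧ ¬(A ∧ ¬D ∨ A)) ∧ ¬A
= (¬(A ∧ (¬D ∧ ¬D ∨ D ∧ ¬D) ∨ A) ∧ ¬D ∨ D ∧ ¬(A ∧ ¬D ∨ A)) ∧ ¬A
= (¬(A ∧ ¬D ∨ A) ∧ ¬D ∨ D ∧ ¬(A ∧ ¬D ∨ A)) ∧ ¬A
= ¬(A ∧ ¬D ∨ A) ∧ ¬A
= ¬A ∧ ¬A
= ¬A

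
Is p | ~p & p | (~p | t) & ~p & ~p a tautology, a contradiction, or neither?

tautology

p | ~p & p | (~p | t) & ~p & ~p
= p | ~p & p | ~p & ~p   [absorption]
= p | ~p   [distribution]
= 1   [complement]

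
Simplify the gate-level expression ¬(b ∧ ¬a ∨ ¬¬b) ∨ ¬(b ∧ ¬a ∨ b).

¬b

¬(b ∧ ¬a ∨ ¬¬b) ∨ ¬(b ∧ ¬a ∨ b)
= ¬(b ∧ ¬a ∨ b) ∨ ¬(b ∧ ¬a ∨ b)   — double negation
= ¬(b ∧ ¬a ∨ b)   — idempotence
= ¬b   — absorption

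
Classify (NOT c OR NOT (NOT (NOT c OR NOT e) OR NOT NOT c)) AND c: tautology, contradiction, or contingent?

(NOT c OR NOT (NOT (NOT c OR NOT e) OR NOT NOT c)) AND c
= (NOT c OR (NOT c OR NOT e) AND NOT c) AND c   [De Morgan]
= (NOT c OR NOT c) AND c   [absorption]
= NOT c AND c   [idempotence]
= FALSE   [complement]

contradiction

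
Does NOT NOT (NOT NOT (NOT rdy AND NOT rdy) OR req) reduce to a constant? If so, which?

no

NOT NOT (NOT NOT (NOT rdy AND NOT rdy) OR req)
= NOT NOT (NOT NOT NOT rdy OR req)
= NOT NOT (NOT rdy OR req)
= NOT rdy OR req
This depends on rdy, req, so it is not a constant.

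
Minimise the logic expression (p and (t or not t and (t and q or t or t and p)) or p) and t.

p and t

(p and (t or not t and (t and q or t or t and p)) or p) and t
= (p and (t or not t and (t or t and p)) or p) and t
= (p and (t or not t and t) or p) and t
= (p and t or p) and t
= p and t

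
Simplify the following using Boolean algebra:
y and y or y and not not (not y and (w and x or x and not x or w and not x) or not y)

y and y or y and not not (not y and (w and x or x and not x or w and not x) or not y)
= y and y or y and not not (not y and (w and x or w and not x) or not y)   [complement / identity]
= y and y or y and not not (not y and w or not y)   [distribution]
= y and y or y and (not y and w or not y)   [double negation]
= y and y or y and not y   [absorption]
= y   [distribution]

y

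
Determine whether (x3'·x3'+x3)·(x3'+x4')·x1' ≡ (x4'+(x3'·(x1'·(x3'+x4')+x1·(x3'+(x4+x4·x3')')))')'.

No

E1: (x3'·x3'+x3)·(x3'+x4')·x1'
    = (x3'+x3)·(x3'+x4')·x1'
    = (x3'+x4')·x1'
E2: (x4'+(x3'·(x1'·(x3'+x4')+x1·(x3'+(x4+x4·x3')')))')'
    = (x4'+(x3'·(x1'·(x3'+x4')+x1·(x3'+x4')))')'
    = (x4'+(x3'·(x3'+x4'))')'
    = (x4'+(x3')')'
    = x4·x3'
These differ: at x1=0, x3=0, x4=0, E1 = 1 but E2 = 0.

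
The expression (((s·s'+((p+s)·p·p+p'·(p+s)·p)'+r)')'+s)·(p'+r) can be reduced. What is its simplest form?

(((s·s'+((p+s)·p·p+p'·(p+s)·p)'+r)')'+s)·(p'+r)
= (((s·s'+((p+s)·p)'+r)')'+s)·(p'+r)   — distribution
= (((((p+s)·p)'+r)')'+s)·(p'+r)   — complement / identity
= (((p+s)·p)'+r+s)·(p'+r)   — double negation
= (p'+r+s)·(p'+r)   — absorption
= p'+r   — absorption

p'+r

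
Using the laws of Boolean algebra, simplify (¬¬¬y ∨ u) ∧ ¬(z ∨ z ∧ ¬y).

(¬¬¬y ∨ u) ∧ ¬(z ∨ z ∧ ¬y)
= (¬y ∨ u) ∧ ¬(z ∨ z ∧ ¬y)   [double negation]
= (¬y ∨ u) ∧ ¬z   [absorption]

(¬y ∨ u) ∧ ¬z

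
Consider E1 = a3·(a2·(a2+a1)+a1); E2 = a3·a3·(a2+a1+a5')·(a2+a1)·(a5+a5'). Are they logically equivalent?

E1: a3·(a2·(a2+a1)+a1)
    = a3·(a2+a1)   (absorption)
E2: a3·a3·(a2+a1+a5')·(a2+a1)·(a5+a5')
    = a3·a3·(a2+a1)·(a5+a5')   (absorption)
    = a3·(a2+a1)·(a5+a5')   (idempotence)
    = a3·(a2+a1)   (complement / identity)
Both reduce to a3·(a2+a1), so they are equivalent.

Yes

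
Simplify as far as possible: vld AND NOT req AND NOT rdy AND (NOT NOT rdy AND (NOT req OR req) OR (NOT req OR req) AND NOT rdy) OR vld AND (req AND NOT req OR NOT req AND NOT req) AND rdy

vld AND NOT req

vld AND NOT req AND NOT rdy AND (NOT NOT rdy AND (NOT req OR req) OR (NOT req OR req) AND NOT rdy) OR vld AND (req AND NOT req OR NOT req AND NOT req) AND rdy
= vld AND NOT req AND NOT rdy AND (NOT NOT rdy AND (NOT req OR req) OR (NOT req OR req) AND NOT rdy) OR vld AND NOT req AND rdy   — distribution
= vld AND NOT req AND NOT rdy AND (rdy AND (NOT req OR req) OR (NOT req OR req) AND NOT rdy) OR vld AND NOT req AND rdy   — double negation
= vld AND NOT req AND NOT rdy AND (NOT req OR req) OR vld AND NOT req AND rdy   — distribution
= vld AND NOT req AND NOT rdy OR vld AND NOT req AND rdy   — complement / identity
= vld AND NOT req   — distribution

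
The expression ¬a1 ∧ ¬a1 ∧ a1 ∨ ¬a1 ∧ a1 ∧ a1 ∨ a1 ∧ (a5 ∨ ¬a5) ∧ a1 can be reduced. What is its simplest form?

¬a1 ∧ ¬a1 ∧ a1 ∨ ¬a1 ∧ a1 ∧ a1 ∨ a1 ∧ (a5 ∨ ¬a5) ∧ a1
= ¬a1 ∧ a1 ∨ a1 ∧ (a5 ∨ ¬a5) ∧ a1   [distribution]
= ¬a1 ∧ a1 ∨ a1 ∧ a1   [complement / identity]
= a1   [distribution]

a1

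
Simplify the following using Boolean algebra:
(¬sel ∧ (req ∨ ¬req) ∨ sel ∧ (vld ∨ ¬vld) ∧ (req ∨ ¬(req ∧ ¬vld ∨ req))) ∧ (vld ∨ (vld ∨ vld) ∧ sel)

(¬sel ∧ (req ∨ ¬req) ∨ sel ∧ (vld ∨ ¬vld) ∧ (req ∨ ¬(req ∧ ¬vld ∨ req))) ∧ (vld ∨ (vld ∨ vld) ∧ sel)
= (¬sel ∧ (req ∨ ¬req) ∨ sel ∧ (req ∨ ¬(req ∧ ¬vld ∨ req))) ∧ (vld ∨ (vld ∨ vld) ∧ sel)   (complement / identity)
= (¬sel ∧ (req ∨ ¬req) ∨ sel ∧ (req ∨ ¬req)) ∧ (vld ∨ (vld ∨ vld) ∧ sel)   (absorption)
= (req ∨ ¬req) ∧ (vld ∨ (vld ∨ vld) ∧ sel)   (distribution)
= vld ∨ (vld ∨ vld) ∧ sel   (complement / identity)
= vld ∨ vld ∧ sel   (idempotence)
= vld   (absorption)

vld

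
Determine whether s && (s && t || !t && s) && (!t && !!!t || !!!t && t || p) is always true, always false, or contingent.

contingent

s && (s && t || !t && s) && (!t && !!!t || !!!t && t || p)
= s && s && (!t && !!!t || !!!t && t || p)   [distribution]
= s && (!t && !!!t || !!!t && t || p)   [idempotence]
= s && (!!!t || p)   [distribution]
= s && (!t || p)   [double negation]
This depends on p, s, t, so it is not a constant.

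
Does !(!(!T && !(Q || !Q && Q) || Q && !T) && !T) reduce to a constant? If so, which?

yes, True

!(!(!T && !(Q || !Q && Q) || Q && !T) && !T)
= !(!(!T && !Q || Q && !T) && !T)
= !(!!T && !T)
= !T || T
= true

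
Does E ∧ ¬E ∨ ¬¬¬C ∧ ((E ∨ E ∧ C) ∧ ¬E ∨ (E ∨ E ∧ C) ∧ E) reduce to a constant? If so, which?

no

E ∧ ¬E ∨ ¬¬¬C ∧ ((E ∨ E ∧ C) ∧ ¬E ∨ (E ∨ E ∧ C) ∧ E)
= E ∧ ¬E ∨ ¬¬¬C ∧ (E ∨ E ∧ C)
= E ∧ ¬E ∨ ¬¬¬C ∧ E
= ¬¬¬C ∧ E
= ¬C ∧ E
This depends on C, E, so it is not a constant.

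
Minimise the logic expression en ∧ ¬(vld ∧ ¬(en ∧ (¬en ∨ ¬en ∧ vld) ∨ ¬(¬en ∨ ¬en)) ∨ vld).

en ∧ ¬vld

en ∧ ¬(vld ∧ ¬(en ∧ (¬en ∨ ¬en ∧ vld) ∨ ¬(¬en ∨ ¬en)) ∨ vld)
= en ∧ ¬(vld ∧ ¬(en ∧ ¬en ∨ ¬(¬en ∨ ¬en)) ∨ vld)   (absorption)
= en ∧ ¬(vld ∧ ¬(en ∧ ¬en ∨ en ∧ en) ∨ vld)   (De Morgan)
= en ∧ ¬(vld ∧ ¬en ∨ vld)   (distribution)
= en ∧ ¬vld   (absorption)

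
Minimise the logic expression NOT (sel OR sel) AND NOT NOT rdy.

NOT sel AND rdy

NOT (sel OR sel) AND NOT NOT rdy
= NOT (sel OR sel) AND rdy   (double negation)
= NOT sel AND rdy   (idempotence)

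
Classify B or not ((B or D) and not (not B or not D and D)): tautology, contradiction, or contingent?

tautology

B or not ((B or D) and not (not B or not D and D))
= B or not ((B or D) and not not B)
= B or not ((B or D) and B)
= B or not B
= True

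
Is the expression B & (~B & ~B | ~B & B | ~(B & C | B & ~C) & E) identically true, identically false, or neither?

identically false

B & (~B & ~B | ~B & B | ~(B & C | B & ~C) & E)
= B & (~B & ~B | ~B & B | ~B & E)
= B & (~B | ~B & E)
= B & ~B
= 0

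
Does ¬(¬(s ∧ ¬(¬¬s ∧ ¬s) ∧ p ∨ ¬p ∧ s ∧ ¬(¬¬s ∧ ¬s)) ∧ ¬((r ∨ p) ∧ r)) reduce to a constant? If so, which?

no

¬(¬(s ∧ ¬(¬¬s ∧ ¬s) ∧ p ∨ ¬p ∧ s ∧ ¬(¬¬s ∧ ¬s)) ∧ ¬((r ∨ p) ∧ r))
= ¬(¬(s ∧ ¬(¬¬s ∧ ¬s) ∧ p ∨ ¬p ∧ s ∧ ¬(¬¬s ∧ ¬s)) ∧ ¬r)   (absorption)
= ¬(¬(s ∧ ¬(¬¬s ∧ ¬s)) ∧ ¬r)   (distribution)
= ¬(¬(s ∧ (¬s ∨ s)) ∧ ¬r)   (De Morgan)
= s ∧ (¬s ∨ s) ∨ r   (De Morgan)
= s ∨ r   (complement / identity)
This depends on r, s, so it is not a constant.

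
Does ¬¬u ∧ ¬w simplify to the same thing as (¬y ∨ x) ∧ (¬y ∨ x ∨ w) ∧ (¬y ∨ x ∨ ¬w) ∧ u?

E1: ¬¬u ∧ ¬w
    = u ∧ ¬w   — double negation
E2: (¬y ∨ x) ∧ (¬y ∨ x ∨ w) ∧ (¬y ∨ x ∨ ¬w) ∧ u
    = (¬y ∨ x) ∧ (¬y ∨ x ∨ ¬w) ∧ u   — absorption
    = (¬y ∨ x) ∧ u   — absorption
These differ: at u=1, w=1, x=1, y=0, E1 = 0 but E2 = 1.

No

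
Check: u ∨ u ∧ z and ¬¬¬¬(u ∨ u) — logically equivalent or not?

Yes

E1: u ∨ u ∧ z
    = u   (absorption)
E2: ¬¬¬¬(u ∨ u)
    = ¬¬(u ∨ u)   (double negation)
    = ¬¬u   (idempotence)
    = u   (double negation)
Both reduce to u, so they are equivalent.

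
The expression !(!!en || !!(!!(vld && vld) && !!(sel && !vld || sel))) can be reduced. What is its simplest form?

!(!!en || !!(!!(vld && vld) && !!(sel && !vld || sel)))
= !(!!en || !!(!!(vld && vld) && !!sel))
= !en && !(!!(vld && vld) && !!sel)
= !en && !(!!vld && !!sel)
= !en && (!vld || !sel)

!en && (!vld || !sel)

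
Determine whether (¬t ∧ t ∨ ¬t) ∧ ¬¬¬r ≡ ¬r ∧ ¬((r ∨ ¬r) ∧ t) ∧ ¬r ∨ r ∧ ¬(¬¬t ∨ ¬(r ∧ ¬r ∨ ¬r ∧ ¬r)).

E1: (¬t ∧ t ∨ ¬t) ∧ ¬¬¬r
    = ¬t ∧ ¬¬¬r   (complement / identity)
    = ¬t ∧ ¬r   (double negation)
E2: ¬r ∧ ¬((r ∨ ¬r) ∧ t) ∧ ¬r ∨ r ∧ ¬(¬¬t ∨ ¬(r ∧ ¬r ∨ ¬r ∧ ¬r))
    = ¬r ∧ ¬t ∧ ¬r ∨ r ∧ ¬(¬¬t ∨ ¬(r ∧ ¬r ∨ ¬r ∧ ¬r))   (complement / identity)
    = ¬r ∧ ¬t ∧ ¬r ∨ r ∧ ¬(¬¬t ∨ ¬¬r)   (distribution)
    = ¬r ∧ ¬t ∧ ¬r ∨ r ∧ ¬t ∧ ¬r   (De Morgan)
    = ¬t ∧ ¬r   (distribution)
Both reduce to ¬t ∧ ¬r, so they are equivalent.

Yes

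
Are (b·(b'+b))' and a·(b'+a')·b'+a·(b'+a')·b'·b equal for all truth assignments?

No

E1: (b·(b'+b))'
    = b'   — complement / identity
E2: a·(b'+a')·b'+a·(b'+a')·b'·b
    = a·(b'+a')·b'   — absorption
    = a·b'   — absorption
These differ: at a=0, b=0, E1 = 1 but E2 = 0.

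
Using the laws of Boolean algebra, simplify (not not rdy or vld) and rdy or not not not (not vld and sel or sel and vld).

(not not rdy or vld) and rdy or not not not (not vld and sel or sel and vld)
= (rdy or vld) and rdy or not not not (not vld and sel or sel and vld)   [double negation]
= rdy or not not not (not vld and sel or sel and vld)   [absorption]
= rdy or not not not sel   [distribution]
= rdy or not sel   [double negation]

rdy or not sel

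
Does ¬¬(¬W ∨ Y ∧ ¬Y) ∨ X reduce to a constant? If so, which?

¬¬(¬W ∨ Y ∧ ¬Y) ∨ X
= ¬¬¬W ∨ X   [complement / identity]
= ¬W ∨ X   [double negation]
This depends on W, X, so it is not a constant.

no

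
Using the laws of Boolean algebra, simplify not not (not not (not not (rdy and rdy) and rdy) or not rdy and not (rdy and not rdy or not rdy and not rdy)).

not not (not not (not not (rdy and rdy) and rdy) or not rdy and not (rdy and not rdy or not rdy and not rdy))
= not not (not not (rdy and rdy) and rdy or not rdy and not (rdy and not rdy or not rdy and not rdy))   [double negation]
= not not (not not rdy and rdy or not rdy and not (rdy and not rdy or not rdy and not rdy))   [idempotence]
= not not (not not rdy and rdy or not rdy and not not rdy)   [distribution]
= not not not not rdy   [distribution]
= not not rdy   [double negation]
= rdy   [double negation]

rdy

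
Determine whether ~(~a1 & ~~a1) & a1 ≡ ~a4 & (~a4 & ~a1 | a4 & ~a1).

E1: ~(~a1 & ~~a1) & a1
    = (a1 | ~a1) & a1   — De Morgan
    = a1   — complement / identity
E2: ~a4 & (~a4 & ~a1 | a4 & ~a1)
    = ~a4 & ~a1   — distribution
These differ: at a1=1, a4=0, E1 = 1 but E2 = 0.

No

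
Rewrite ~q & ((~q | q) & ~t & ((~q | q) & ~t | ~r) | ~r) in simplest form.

~q & ((~q | q) & ~t & ((~q | q) & ~t | ~r) | ~r)
= ~q & ((~q | q) & ~t | ~r)   — absorption
= ~q & (~t | ~r)   — complement / identity

~q & (~t | ~r)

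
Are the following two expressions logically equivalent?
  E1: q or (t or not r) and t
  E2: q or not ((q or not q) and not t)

Yes

E1: q or (t or not r) and t
    = q or t
E2: q or not ((q or not q) and not t)
    = q or not not t
    = q or t
Both reduce to q or t, so they are equivalent.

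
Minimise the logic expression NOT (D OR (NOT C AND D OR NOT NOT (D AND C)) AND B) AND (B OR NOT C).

NOT D AND (B OR NOT C)

NOT (D OR (NOT C AND D OR NOT NOT (D AND C)) AND B) AND (B OR NOT C)
= NOT (D OR (NOT C AND D OR D AND C) AND B) AND (B OR NOT C)
= NOT (D OR D AND B) AND (B OR NOT C)
= NOT D AND (B OR NOT C)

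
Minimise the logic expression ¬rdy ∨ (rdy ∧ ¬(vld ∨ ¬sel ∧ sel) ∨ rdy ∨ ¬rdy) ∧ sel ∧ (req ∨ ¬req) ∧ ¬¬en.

¬rdy ∨ sel ∧ en

¬rdy ∨ (rdy ∧ ¬(vld ∨ ¬sel ∧ sel) ∨ rdy ∨ ¬rdy) ∧ sel ∧ (req ∨ ¬req) ∧ ¬¬en
= ¬rdy ∨ (rdy ∧ ¬vld ∨ rdy ∨ ¬rdy) ∧ sel ∧ (req ∨ ¬req) ∧ ¬¬en   — complement / identity
= ¬rdy ∨ (rdy ∨ ¬rdy) ∧ sel ∧ (req ∨ ¬req) ∧ ¬¬en   — absorption
= ¬rdy ∨ (rdy ∨ ¬rdy) ∧ sel ∧ ¬¬en   — complement / identity
= ¬rdy ∨ (rdy ∨ ¬rdy) ∧ sel ∧ en   — double negation
= ¬rdy ∨ sel ∧ en   — complement / identity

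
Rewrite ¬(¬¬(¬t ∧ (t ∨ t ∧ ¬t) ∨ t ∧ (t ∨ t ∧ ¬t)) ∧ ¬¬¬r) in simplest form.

¬(¬¬(¬t ∧ (t ∨ t ∧ ¬t) ∨ t ∧ (t ∨ t ∧ ¬t)) ∧ ¬¬¬r)
= ¬(¬¬(t ∨ t ∧ ¬t) ∧ ¬¬¬r)   (distribution)
= ¬(t ∨ t ∧ ¬t) ∨ ¬¬r   (De Morgan)
= ¬(t ∨ t ∧ ¬t) ∨ r   (double negation)
= ¬t ∨ r   (complement / identity)

¬t ∨ r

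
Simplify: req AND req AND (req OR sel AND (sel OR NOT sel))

req

req AND req AND (req OR sel AND (sel OR NOT sel))
= req AND req AND (req OR sel)
= req AND (req OR sel)
= req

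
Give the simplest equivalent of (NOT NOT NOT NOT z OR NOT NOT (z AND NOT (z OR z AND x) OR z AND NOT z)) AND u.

z AND u

(NOT NOT NOT NOT z OR NOT NOT (z AND NOT (z OR z AND x) OR z AND NOT z)) AND u
= (NOT NOT NOT NOT z OR z AND NOT (z OR z AND x) OR z AND NOT z) AND u   [double negation]
= (NOT NOT NOT NOT z OR z AND NOT (z OR z AND x)) AND u   [complement / identity]
= (NOT NOT NOT NOT z OR z AND NOT z) AND u   [absorption]
= (NOT NOT z OR z AND NOT z) AND u   [double negation]
= NOT NOT z AND u   [complement / identity]
= z AND u   [double negation]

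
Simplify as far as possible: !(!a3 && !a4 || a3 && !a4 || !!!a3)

a4 && a3

!(!a3 && !a4 || a3 && !a4 || !!!a3)
= !(!a4 || !!!a3)   (distribution)
= !(!a4 || !a3)   (double negation)
= a4 && a3   (De Morgan)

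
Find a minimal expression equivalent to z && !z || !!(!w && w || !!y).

z && !z || !!(!w && w || !!y)
= z && !z || !!(!w && w || y)   (double negation)
= !!(!w && w || y)   (complement / identity)
= !!y   (complement / identity)
= y   (double negation)

y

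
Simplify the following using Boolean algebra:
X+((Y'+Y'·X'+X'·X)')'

X+Y'

X+((Y'+Y'·X'+X'·X)')'
= X+((Y'+Y'·X')')'
= X+((Y')')'
= X+Y'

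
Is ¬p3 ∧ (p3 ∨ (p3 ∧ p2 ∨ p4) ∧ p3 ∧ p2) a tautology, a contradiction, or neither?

¬p3 ∧ (p3 ∨ (p3 ∧ p2 ∨ p4) ∧ p3 ∧ p2)
= ¬p3 ∧ (p3 ∨ p3 ∧ p2)
= ¬p3 ∧ p3
= False

contradiction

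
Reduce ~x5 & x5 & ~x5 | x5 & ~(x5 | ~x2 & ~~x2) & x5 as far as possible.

~x5 & x5 & ~x5 | x5 & ~(x5 | ~x2 & ~~x2) & x5
= ~x5 & x5 & ~x5 | x5 & ~(x5 | ~x2 & x2) & x5   — double negation
= ~x5 & x5 & ~x5 | x5 & ~x5 & x5   — complement / identity
= x5 & ~x5   — distribution
= 0   — complement

0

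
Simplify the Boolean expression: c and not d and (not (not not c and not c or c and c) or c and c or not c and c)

c and not d and (not (not not c and not c or c and c) or c and c or not c and c)
= c and not d and (not (c and not c or c and c) or c and c or not c and c)   — double negation
= c and not d and (not (c and not c or c and c) or c)   — distribution
= c and not d and (not c or c)   — distribution
= c and not d   — complement / identity

c and not d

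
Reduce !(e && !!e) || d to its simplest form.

!e || d

!(e && !!e) || d
= !(e && e) || d
= !e || d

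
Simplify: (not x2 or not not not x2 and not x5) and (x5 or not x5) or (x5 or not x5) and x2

True

(not x2 or not not not x2 and not x5) and (x5 or not x5) or (x5 or not x5) and x2
= (not x2 or not x2 and not x5) and (x5 or not x5) or (x5 or not x5) and x2   [double negation]
= not x2 and (x5 or not x5) or (x5 or not x5) and x2   [absorption]
= x5 or not x5   [distribution]
= True   [complement]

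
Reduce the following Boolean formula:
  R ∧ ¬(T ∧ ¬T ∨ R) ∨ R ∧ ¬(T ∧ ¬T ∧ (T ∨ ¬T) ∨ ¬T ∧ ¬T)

R ∧ ¬(T ∧ ¬T ∨ R) ∨ R ∧ ¬(T ∧ ¬T ∧ (T ∨ ¬T) ∨ ¬T ∧ ¬T)
= R ∧ ¬R ∨ R ∧ ¬(T ∧ ¬T ∧ (T ∨ ¬T) ∨ ¬T ∧ ¬T)   (complement / identity)
= R ∧ ¬R ∨ R ∧ ¬(T ∧ ¬T ∨ ¬T ∧ ¬T)   (complement / identity)
= R ∧ ¬(T ∧ ¬T ∨ ¬T ∧ ¬T)   (complement / identity)
= R ∧ ¬¬T   (distribution)
= R ∧ T   (double negation)

R ∧ T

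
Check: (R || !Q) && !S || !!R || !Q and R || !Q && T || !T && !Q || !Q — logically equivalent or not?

Yes

E1: (R || !Q) && !S || !!R || !Q
    = (R || !Q) && !S || R || !Q   [double negation]
    = R || !Q   [absorption]
E2: R || !Q && T || !T && !Q || !Q
    = R || !Q || !Q   [distribution]
    = R || !Q   [idempotence]
Both reduce to R || !Q, so they are equivalent.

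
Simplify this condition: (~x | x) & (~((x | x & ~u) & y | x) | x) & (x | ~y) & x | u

(~x | x) & (~((x | x & ~u) & y | x) | x) & (x | ~y) & x | u
= (~((x | x & ~u) & y | x) | x) & (x | ~y) & x | u   (complement / identity)
= (~(x & y | x) | x) & (x | ~y) & x | u   (absorption)
= (~x | x) & (x | ~y) & x | u   (absorption)
= (x | ~y) & x | u   (complement / identity)
= x | u   (absorption)

x | u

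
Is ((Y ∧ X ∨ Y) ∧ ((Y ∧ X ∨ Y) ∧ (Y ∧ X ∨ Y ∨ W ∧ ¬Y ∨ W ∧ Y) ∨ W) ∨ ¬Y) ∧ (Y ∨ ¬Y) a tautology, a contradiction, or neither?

((Y ∧ X ∨ Y) ∧ ((Y ∧ X ∨ Y) ∧ (Y ∧ X ∨ Y ∨ W ∧ ¬Y ∨ W ∧ Y) ∨ W) ∨ ¬Y) ∧ (Y ∨ ¬Y)
= ((Y ∧ X ∨ Y) ∧ ((Y ∧ X ∨ Y) ∧ (Y ∧ X ∨ Y ∨ W) ∨ W) ∨ ¬Y) ∧ (Y ∨ ¬Y)   — distribution
= ((Y ∧ X ∨ Y) ∧ (Y ∧ X ∨ Y ∨ W) ∨ ¬Y) ∧ (Y ∨ ¬Y)   — absorption
= (Y ∧ X ∨ Y ∨ ¬Y) ∧ (Y ∨ ¬Y)   — absorption
= (Y ∨ ¬Y) ∧ (Y ∨ ¬Y)   — absorption
= Y ∨ ¬Y   — complement / identity
= True   — complement

tautology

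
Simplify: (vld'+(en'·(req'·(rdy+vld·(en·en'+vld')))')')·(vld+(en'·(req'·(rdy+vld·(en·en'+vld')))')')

(vld'+(en'·(req'·(rdy+vld·(en·en'+vld')))')')·(vld+(en'·(req'·(rdy+vld·(en·en'+vld')))')')
= vld'·vld+(en'·(req'·(rdy+vld·(en·en'+vld')))')'   (distribution)
= (en'·(req'·(rdy+vld·(en·en'+vld')))')'   (complement / identity)
= (en'·(req'·(rdy+vld·vld'))')'   (complement / identity)
= en+req'·(rdy+vld·vld')   (De Morgan)
= en+req'·rdy   (complement / identity)

en+req'·rdy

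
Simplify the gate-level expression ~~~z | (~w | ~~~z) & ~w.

~~~z | (~w | ~~~z) & ~w
= ~~~z | (~w | ~z) & ~w
= ~z | (~w | ~z) & ~w
= ~z | ~w

~z | ~w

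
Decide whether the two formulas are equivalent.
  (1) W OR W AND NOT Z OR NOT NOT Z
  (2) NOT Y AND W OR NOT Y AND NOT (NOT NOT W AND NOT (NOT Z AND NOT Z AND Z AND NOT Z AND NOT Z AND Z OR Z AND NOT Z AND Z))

E1: W OR W AND NOT Z OR NOT NOT Z
    = W OR W AND NOT Z OR Z   (double negation)
    = W OR Z   (absorption)
E2: NOT Y AND W OR NOT Y AND NOT (NOT NOT W AND NOT (NOT Z AND NOT Z AND Z AND NOT Z AND NOT Z AND Z OR Z AND NOT Z AND Z))
    = NOT Y AND W OR NOT Y AND NOT (NOT NOT W AND NOT (NOT Z AND NOT Z AND Z OR Z AND NOT Z AND Z))   (idempotence)
    = NOT Y AND W OR NOT Y AND (NOT W OR NOT Z AND NOT Z AND Z OR Z AND NOT Z AND Z)   (De Morgan)
    = NOT Y AND W OR NOT Y AND (NOT W OR NOT Z AND Z)   (distribution)
    = NOT Y AND W OR NOT Y AND NOT W   (complement / identity)
    = NOT Y   (distribution)
These differ: at W=0, Y=1, Z=1, E1 = 1 but E2 = 0.

No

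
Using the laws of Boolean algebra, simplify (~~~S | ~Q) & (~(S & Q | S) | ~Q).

~S | ~Q

(~~~S | ~Q) & (~(S & Q | S) | ~Q)
= (~S | ~Q) & (~(S & Q | S) | ~Q)   (double negation)
= (~S | ~Q) & (~S | ~Q)   (absorption)
= ~S | ~Q   (idempotence)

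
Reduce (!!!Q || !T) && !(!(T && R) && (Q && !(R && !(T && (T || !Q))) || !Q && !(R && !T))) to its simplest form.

(!Q || !T) && R

(!!!Q || !T) && !(!(T && R) && (Q && !(R && !(T && (T || !Q))) || !Q && !(R && !T)))
= (!!!Q || !T) && !(!(T && R) && (Q && !(R && !T) || !Q && !(R && !T)))
= (!!!Q || !T) && !(!(T && R) && !(R && !T))
= (!Q || !T) && !(!(T && R) && !(R && !T))
= (!Q || !T) && (T && R || R && !T)
= (!Q || !T) && R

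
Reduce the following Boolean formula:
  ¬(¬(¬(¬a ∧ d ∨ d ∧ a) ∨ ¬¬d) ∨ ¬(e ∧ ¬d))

e ∧ ¬d

¬(¬(¬(¬a ∧ d ∨ d ∧ a) ∨ ¬¬d) ∨ ¬(e ∧ ¬d))
= ¬(¬(¬d ∨ ¬¬d) ∨ ¬(e ∧ ¬d))   — distribution
= (¬d ∨ ¬¬d) ∧ e ∧ ¬d   — De Morgan
= (¬d ∨ d) ∧ e ∧ ¬d   — double negation
= e ∧ ¬d   — complement / identity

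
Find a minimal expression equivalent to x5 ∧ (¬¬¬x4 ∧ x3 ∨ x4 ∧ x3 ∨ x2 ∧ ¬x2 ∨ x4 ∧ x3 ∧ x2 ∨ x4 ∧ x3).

x5 ∧ (¬¬¬x4 ∧ x3 ∨ x4 ∧ x3 ∨ x2 ∧ ¬x2 ∨ x4 ∧ x3 ∧ x2 ∨ x4 ∧ x3)
= x5 ∧ (¬¬¬x4 ∧ x3 ∨ x4 ∧ x3 ∨ x4 ∧ x3 ∧ x2 ∨ x4 ∧ x3)
= x5 ∧ (¬¬¬x4 ∧ x3 ∨ x4 ∧ x3 ∨ x4 ∧ x3)
= x5 ∧ (¬x4 ∧ x3 ∨ x4 ∧ x3 ∨ x4 ∧ x3)
= x5 ∧ (¬x4 ∧ x3 ∨ x4 ∧ x3)
= x5 ∧ x3

x5 ∧ x3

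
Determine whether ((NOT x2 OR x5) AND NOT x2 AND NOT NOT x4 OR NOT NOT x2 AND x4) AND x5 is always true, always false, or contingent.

contingent

((NOT x2 OR x5) AND NOT x2 AND NOT NOT x4 OR NOT NOT x2 AND x4) AND x5
= (NOT x2 AND NOT NOT x4 OR NOT NOT x2 AND x4) AND x5
= (NOT x2 AND x4 OR NOT NOT x2 AND x4) AND x5
= (NOT x2 AND x4 OR x2 AND x4) AND x5
= x4 AND x5
This depends on x4, x5, so it is not a constant.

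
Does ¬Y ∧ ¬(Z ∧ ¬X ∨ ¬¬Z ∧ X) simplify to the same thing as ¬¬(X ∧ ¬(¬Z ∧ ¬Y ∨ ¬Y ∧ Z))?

No

E1: ¬Y ∧ ¬(Z ∧ ¬X ∨ ¬¬Z ∧ X)
    = ¬Y ∧ ¬(Z ∧ ¬X ∨ Z ∧ X)
    = ¬Y ∧ ¬Z
E2: ¬¬(X ∧ ¬(¬Z ∧ ¬Y ∨ ¬Y ∧ Z))
    = ¬¬(X ∧ ¬¬Y)
    = ¬¬(X ∧ Y)
    = X ∧ Y
These differ: at X=1, Y=1, Z=0, E1 = 0 but E2 = 1.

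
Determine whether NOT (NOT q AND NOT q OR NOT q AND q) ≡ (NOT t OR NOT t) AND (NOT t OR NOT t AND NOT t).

E1: NOT (NOT q AND NOT q OR NOT q AND q)
    = NOT NOT q   (distribution)
    = q   (double negation)
E2: (NOT t OR NOT t) AND (NOT t OR NOT t AND NOT t)
    = (NOT t OR NOT t) AND (NOT t OR NOT t)   (idempotence)
    = NOT t OR NOT t   (idempotence)
    = NOT t   (idempotence)
These differ: at q=0, t=0, E1 = 0 but E2 = 1.

No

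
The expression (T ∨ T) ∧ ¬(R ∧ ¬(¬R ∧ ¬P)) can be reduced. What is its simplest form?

T ∧ ¬R

(T ∨ T) ∧ ¬(R ∧ ¬(¬R ∧ ¬P))
= T ∧ ¬(R ∧ ¬(¬R ∧ ¬P))   [idempotence]
= T ∧ ¬(R ∧ (R ∨ P))   [De Morgan]
= T ∧ ¬R   [absorption]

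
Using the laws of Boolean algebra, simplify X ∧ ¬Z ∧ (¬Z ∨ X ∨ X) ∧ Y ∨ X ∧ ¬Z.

X ∧ ¬Z ∧ (¬Z ∨ X ∨ X) ∧ Y ∨ X ∧ ¬Z
= X ∧ ¬Z ∧ (¬Z ∨ X) ∧ Y ∨ X ∧ ¬Z   [idempotence]
= X ∧ ¬Z ∧ Y ∨ X ∧ ¬Z   [absorption]
= X ∧ ¬Z   [absorption]

X ∧ ¬Z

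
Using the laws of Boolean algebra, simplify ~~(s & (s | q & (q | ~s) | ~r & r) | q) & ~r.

(s | q) & ~r

~~(s & (s | q & (q | ~s) | ~r & r) | q) & ~r
= ~~(s & (s | q | ~r & r) | q) & ~r   (absorption)
= ~~(s & (s | q) | q) & ~r   (complement / identity)
= ~~(s | q) & ~r   (absorption)
= (s | q) & ~r   (double negation)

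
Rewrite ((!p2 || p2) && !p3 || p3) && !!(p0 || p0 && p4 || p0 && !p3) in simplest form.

((!p2 || p2) && !p3 || p3) && !!(p0 || p0 && p4 || p0 && !p3)
= (!p3 || p3) && !!(p0 || p0 && p4 || p0 && !p3)   [complement / identity]
= (!p3 || p3) && !!(p0 || p0 && !p3)   [absorption]
= !!(p0 || p0 && !p3)   [complement / identity]
= !!p0   [absorption]
= p0   [double negation]

p0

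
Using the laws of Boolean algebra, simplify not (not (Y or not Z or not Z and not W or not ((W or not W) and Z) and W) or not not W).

(Y or not Z) and not W

not (not (Y or not Z or not Z and not W or not ((W or not W) and Z) and W) or not not W)
= (Y or not Z or not Z and not W or not ((W or not W) and Z) and W) and not W   (De Morgan)
= (Y or not Z or not Z and not W or not Z and W) and not W   (complement / identity)
= (Y or not Z or not Z and W) and not W   (absorption)
= (Y or not Z) and not W   (absorption)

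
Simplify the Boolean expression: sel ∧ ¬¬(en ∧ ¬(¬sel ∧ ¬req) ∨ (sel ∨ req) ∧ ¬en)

sel

sel ∧ ¬¬(en ∧ ¬(¬sel ∧ ¬req) ∨ (sel ∨ req) ∧ ¬en)
= sel ∧ ¬¬(en ∧ (sel ∨ req) ∨ (sel ∨ req) ∧ ¬en)   [De Morgan]
= sel ∧ ¬¬(sel ∨ req)   [distribution]
= sel ∧ (sel ∨ req)   [double negation]
= sel   [absorption]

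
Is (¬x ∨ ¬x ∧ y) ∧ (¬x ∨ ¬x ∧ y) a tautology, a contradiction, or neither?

(¬x ∨ ¬x ∧ y) ∧ (¬x ∨ ¬x ∧ y)
= ¬x ∨ ¬x ∧ y
= ¬x
This depends on x, so it is not a constant.

neither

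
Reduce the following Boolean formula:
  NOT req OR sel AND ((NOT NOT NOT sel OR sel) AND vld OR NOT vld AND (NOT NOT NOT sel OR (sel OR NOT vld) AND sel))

NOT req OR sel

NOT req OR sel AND ((NOT NOT NOT sel OR sel) AND vld OR NOT vld AND (NOT NOT NOT sel OR (sel OR NOT vld) AND sel))
= NOT req OR sel AND ((NOT NOT NOT sel OR sel) AND vld OR NOT vld AND (NOT NOT NOT sel OR sel))   (absorption)
= NOT req OR sel AND (NOT NOT NOT sel OR sel)   (distribution)
= NOT req OR sel AND (NOT sel OR sel)   (double negation)
= NOT req OR sel   (complement / identity)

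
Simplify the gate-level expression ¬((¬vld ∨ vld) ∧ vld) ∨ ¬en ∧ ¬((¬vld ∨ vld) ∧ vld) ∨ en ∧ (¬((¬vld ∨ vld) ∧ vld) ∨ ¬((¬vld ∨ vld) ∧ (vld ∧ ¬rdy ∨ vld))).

¬vld

¬((¬vld ∨ vld) ∧ vld) ∨ ¬en ∧ ¬((¬vld ∨ vld) ∧ vld) ∨ en ∧ (¬((¬vld ∨ vld) ∧ vld) ∨ ¬((¬vld ∨ vld) ∧ (vld ∧ ¬rdy ∨ vld)))
= ¬((¬vld ∨ vld) ∧ vld) ∨ ¬en ∧ ¬((¬vld ∨ vld) ∧ vld) ∨ en ∧ (¬((¬vld ∨ vld) ∧ vld) ∨ ¬((¬vld ∨ vld) ∧ vld))   — absorption
= ¬((¬vld ∨ vld) ∧ vld) ∨ ¬en ∧ ¬((¬vld ∨ vld) ∧ vld) ∨ en ∧ ¬((¬vld ∨ vld) ∧ vld)   — idempotence
= ¬((¬vld ∨ vld) ∧ vld) ∨ ¬((¬vld ∨ vld) ∧ vld)   — distribution
= ¬((¬vld ∨ vld) ∧ vld)   — idempotence
= ¬vld   — complement / identity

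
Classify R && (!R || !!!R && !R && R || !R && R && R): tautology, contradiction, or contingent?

contradiction

R && (!R || !!!R && !R && R || !R && R && R)
= R && (!R || !R && !R && R || !R && R && R)   [double negation]
= R && (!R || !R && R)   [distribution]
= R && !R   [complement / identity]
= false   [complement]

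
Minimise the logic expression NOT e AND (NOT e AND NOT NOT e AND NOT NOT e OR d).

NOT e AND d

NOT e AND (NOT e AND NOT NOT e AND NOT NOT e OR d)
= NOT e AND (NOT e AND NOT NOT e OR d)   — idempotence
= NOT e AND (NOT e AND e OR d)   — double negation
= NOT e AND d   — complement / identity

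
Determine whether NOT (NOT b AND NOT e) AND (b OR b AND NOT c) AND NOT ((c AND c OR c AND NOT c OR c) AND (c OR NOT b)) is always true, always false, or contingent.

NOT (NOT b AND NOT e) AND (b OR b AND NOT c) AND NOT ((c AND c OR c AND NOT c OR c) AND (c OR NOT b))
= NOT (NOT b AND NOT e) AND b AND NOT ((c AND c OR c AND NOT c OR c) AND (c OR NOT b))   [absorption]
= (b OR e) AND b AND NOT ((c AND c OR c AND NOT c OR c) AND (c OR NOT b))   [De Morgan]
= b AND NOT ((c AND c OR c AND NOT c OR c) AND (c OR NOT b))   [absorption]
= b AND NOT ((c OR c) AND (c OR NOT b))   [distribution]
= b AND NOT (c OR c AND NOT b)   [distribution]
= b AND NOT c   [absorption]
This depends on b, c, so it is not a constant.

contingent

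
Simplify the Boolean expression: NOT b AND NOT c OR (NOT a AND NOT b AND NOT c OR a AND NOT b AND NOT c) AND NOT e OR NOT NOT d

NOT b AND NOT c OR (NOT a AND NOT b AND NOT c OR a AND NOT b AND NOT c) AND NOT e OR NOT NOT d
= NOT b AND NOT c OR NOT b AND NOT c AND NOT e OR NOT NOT d   — distribution
= NOT b AND NOT c OR NOT NOT d   — absorption
= NOT b AND NOT c OR d   — double negation

NOT b AND NOT c OR d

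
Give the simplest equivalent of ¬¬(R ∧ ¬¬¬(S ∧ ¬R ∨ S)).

R ∧ ¬S

¬¬(R ∧ ¬¬¬(S ∧ ¬R ∨ S))
= R ∧ ¬¬¬(S ∧ ¬R ∨ S)   — double negation
= R ∧ ¬(S ∧ ¬R ∨ S)   — double negation
= R ∧ ¬S   — absorption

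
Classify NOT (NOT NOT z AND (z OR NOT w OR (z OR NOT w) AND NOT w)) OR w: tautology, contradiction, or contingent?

contingent

NOT (NOT NOT z AND (z OR NOT w OR (z OR NOT w) AND NOT w)) OR w
= NOT (NOT NOT z AND (z OR NOT w)) OR w   [absorption]
= NOT (z AND (z OR NOT w)) OR w   [double negation]
= NOT z OR w   [absorption]
This depends on w, z, so it is not a constant.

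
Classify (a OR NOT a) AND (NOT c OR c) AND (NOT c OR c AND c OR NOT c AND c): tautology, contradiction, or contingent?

tautology

(a OR NOT a) AND (NOT c OR c) AND (NOT c OR c AND c OR NOT c AND c)
= (NOT c OR c) AND (NOT c OR c AND c OR NOT c AND c)   (complement / identity)
= (NOT c OR c) AND (NOT c OR c)   (distribution)
= NOT c OR c   (idempotence)
= TRUE   (complement)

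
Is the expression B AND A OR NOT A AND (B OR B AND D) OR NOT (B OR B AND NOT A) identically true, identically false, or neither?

identically true

B AND A OR NOT A AND (B OR B AND D) OR NOT (B OR B AND NOT A)
= B AND A OR NOT A AND B OR NOT (B OR B AND NOT A)   (absorption)
= B AND A OR NOT A AND B OR NOT B   (absorption)
= B OR NOT B   (distribution)
= TRUE   (complement)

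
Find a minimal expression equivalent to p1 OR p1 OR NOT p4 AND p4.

p1

p1 OR p1 OR NOT p4 AND p4
= p1 OR p1   (complement / identity)
= p1   (idempotence)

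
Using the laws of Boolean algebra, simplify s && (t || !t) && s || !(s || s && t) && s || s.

s && (t || !t) && s || !(s || s && t) && s || s
= s && (t || !t) && s || !s && s || s
= s && s || !s && s || s
= s || s
= s

s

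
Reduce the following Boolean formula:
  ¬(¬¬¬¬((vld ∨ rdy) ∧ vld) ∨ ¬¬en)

¬vld ∧ ¬en

¬(¬¬¬¬((vld ∨ rdy) ∧ vld) ∨ ¬¬en)
= ¬(¬¬¬¬vld ∨ ¬¬en)   — absorption
= ¬¬¬vld ∧ ¬en   — De Morgan
= ¬vld ∧ ¬en   — double negation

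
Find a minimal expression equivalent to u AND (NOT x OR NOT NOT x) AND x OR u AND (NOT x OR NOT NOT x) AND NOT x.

u AND (NOT x OR NOT NOT x) AND x OR u AND (NOT x OR NOT NOT x) AND NOT x
= u AND (NOT x OR NOT NOT x)   (distribution)
= u AND (NOT x OR x)   (double negation)
= u   (complement / identity)

u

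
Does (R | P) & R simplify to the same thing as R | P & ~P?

Yes

E1: (R | P) & R
    = R   [absorption]
E2: R | P & ~P
    = R   [complement / identity]
Both reduce to R, so they are equivalent.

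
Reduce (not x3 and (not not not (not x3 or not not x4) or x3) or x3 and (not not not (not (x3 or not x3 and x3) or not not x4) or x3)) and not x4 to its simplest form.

x3 and not x4

(not x3 and (not not not (not x3 or not not x4) or x3) or x3 and (not not not (not (x3 or not x3 and x3) or not not x4) or x3)) and not x4
= (not x3 and (not not not (not x3 or not not x4) or x3) or x3 and (not not not (not x3 or not not x4) or x3)) and not x4   — complement / identity
= (not not not (not x3 or not not x4) or x3) and not x4   — distribution
= (not (not x3 or not not x4) or x3) and not x4   — double negation
= (x3 and not x4 or x3) and not x4   — De Morgan
= x3 and not x4   — absorption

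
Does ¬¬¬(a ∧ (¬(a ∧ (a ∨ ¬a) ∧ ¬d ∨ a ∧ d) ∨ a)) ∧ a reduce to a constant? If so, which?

¬¬¬(a ∧ (¬(a ∧ (a ∨ ¬a) ∧ ¬d ∨ a ∧ d) ∨ a)) ∧ a
= ¬¬¬(a ∧ (¬(a ∧ ¬d ∨ a ∧ d) ∨ a)) ∧ a   [complement / identity]
= ¬¬¬(a ∧ (¬a ∨ a)) ∧ a   [distribution]
= ¬¬¬a ∧ a   [complement / identity]
= ¬a ∧ a   [double negation]
= False   [complement]

yes, False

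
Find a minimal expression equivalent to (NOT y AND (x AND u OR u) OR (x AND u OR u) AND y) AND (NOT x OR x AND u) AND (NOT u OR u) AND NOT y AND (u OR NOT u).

(NOT y AND (x AND u OR u) OR (x AND u OR u) AND y) AND (NOT x OR x AND u) AND (NOT u OR u) AND NOT y AND (u OR NOT u)
= (x AND u OR u) AND (NOT x OR x AND u) AND (NOT u OR u) AND NOT y AND (u OR NOT u)   (distribution)
= (u AND NOT x OR x AND u) AND (NOT u OR u) AND NOT y AND (u OR NOT u)   (distribution)
= (u AND NOT x OR x AND u) AND (NOT u OR u) AND NOT y   (complement / identity)
= (u AND NOT x OR x AND u) AND NOT y   (complement / identity)
= u AND NOT y   (distribution)

u AND NOT y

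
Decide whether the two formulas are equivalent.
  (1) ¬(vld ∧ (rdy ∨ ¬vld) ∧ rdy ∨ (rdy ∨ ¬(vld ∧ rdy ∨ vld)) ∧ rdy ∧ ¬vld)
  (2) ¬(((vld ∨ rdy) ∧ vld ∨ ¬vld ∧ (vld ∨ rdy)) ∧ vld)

No

E1: ¬(vld ∧ (rdy ∨ ¬vld) ∧ rdy ∨ (rdy ∨ ¬(vld ∧ rdy ∨ vld)) ∧ rdy ∧ ¬vld)
    = ¬(vld ∧ (rdy ∨ ¬vld) ∧ rdy ∨ (rdy ∨ ¬vld) ∧ rdy ∧ ¬vld)   (absorption)
    = ¬((rdy ∨ ¬vld) ∧ rdy)   (distribution)
    = ¬rdy   (absorption)
E2: ¬(((vld ∨ rdy) ∧ vld ∨ ¬vld ∧ (vld ∨ rdy)) ∧ vld)
    = ¬((vld ∨ rdy) ∧ vld)   (distribution)
    = ¬vld   (absorption)
These differ: at rdy=1, vld=0, E1 = 0 but E2 = 1.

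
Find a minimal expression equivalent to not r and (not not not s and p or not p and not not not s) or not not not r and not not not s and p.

not r and not s

not r and (not not not s and p or not p and not not not s) or not not not r and not not not s and p
= not r and (not not not s and p or not p and not not not s) or not r and not not not s and p   — double negation
= not r and not not not s or not r and not not not s and p   — distribution
= not r and not not not s   — absorption
= not r and not s   — double negation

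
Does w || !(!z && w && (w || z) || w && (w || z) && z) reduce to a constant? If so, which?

w || !(!z && w && (w || z) || w && (w || z) && z)
= w || !(w && (w || z))   — distribution
= w || !w   — absorption
= true   — complement

yes, True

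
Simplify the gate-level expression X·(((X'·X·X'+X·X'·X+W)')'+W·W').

X·W

X·(((X'·X·X'+X·X'·X+W)')'+W·W')
= X·(((X·X'+W)')'+W·W')   — distribution
= X·((X·X'+W)')'   — complement / identity
= X·(X·X'+W)   — double negation
= X·W   — complement / identity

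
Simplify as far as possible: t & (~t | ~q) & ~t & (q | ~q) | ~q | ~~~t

t & (~t | ~q) & ~t & (q | ~q) | ~q | ~~~t
= t & (~t | ~q) & ~t | ~q | ~~~t   (complement / identity)
= t & ~t | ~q | ~~~t   (absorption)
= ~q | ~~~t   (complement / identity)
= ~q | ~t   (double negation)

~q | ~t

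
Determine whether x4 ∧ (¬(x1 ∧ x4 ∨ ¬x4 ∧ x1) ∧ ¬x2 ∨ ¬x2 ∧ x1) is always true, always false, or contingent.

x4 ∧ (¬(x1 ∧ x4 ∨ ¬x4 ∧ x1) ∧ ¬x2 ∨ ¬x2 ∧ x1)
= x4 ∧ (¬x1 ∧ ¬x2 ∨ ¬x2 ∧ x1)
= x4 ∧ ¬x2
This depends on x2, x4, so it is not a constant.

contingent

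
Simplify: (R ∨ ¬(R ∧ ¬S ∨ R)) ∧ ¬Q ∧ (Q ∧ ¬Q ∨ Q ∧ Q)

False

(R ∨ ¬(R ∧ ¬S ∨ R)) ∧ ¬Q ∧ (Q ∧ ¬Q ∨ Q ∧ Q)
= (R ∨ ¬R) ∧ ¬Q ∧ (Q ∧ ¬Q ∨ Q ∧ Q)   [absorption]
= (R ∨ ¬R) ∧ ¬Q ∧ Q   [distribution]
= ¬Q ∧ Q   [complement / identity]
= False   [complement]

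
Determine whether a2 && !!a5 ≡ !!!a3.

No

E1: a2 && !!a5
    = a2 && a5   (double negation)
E2: !!!a3
    = !a3   (double negation)
These differ: at a2=0, a3=0, a5=0, E1 = 0 but E2 = 1.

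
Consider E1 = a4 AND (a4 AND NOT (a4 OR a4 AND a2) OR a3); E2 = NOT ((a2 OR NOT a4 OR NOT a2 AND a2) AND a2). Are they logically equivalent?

No

E1: a4 AND (a4 AND NOT (a4 OR a4 AND a2) OR a3)
    = a4 AND (a4 AND NOT a4 OR a3)   [absorption]
    = a4 AND a3   [complement / identity]
E2: NOT ((a2 OR NOT a4 OR NOT a2 AND a2) AND a2)
    = NOT ((a2 OR NOT a4) AND a2)   [complement / identity]
    = NOT a2   [absorption]
These differ: at a2=0, a3=1, a4=0, E1 = 0 but E2 = 1.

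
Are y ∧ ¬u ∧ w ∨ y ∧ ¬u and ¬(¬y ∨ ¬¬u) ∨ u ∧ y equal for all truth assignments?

E1: y ∧ ¬u ∧ w ∨ y ∧ ¬u
    = y ∧ ¬u   [absorption]
E2: ¬(¬y ∨ ¬¬u) ∨ u ∧ y
    = y ∧ ¬u ∨ u ∧ y   [De Morgan]
    = y   [distribution]
These differ: at u=1, w=1, y=1, E1 = 0 but E2 = 1.

No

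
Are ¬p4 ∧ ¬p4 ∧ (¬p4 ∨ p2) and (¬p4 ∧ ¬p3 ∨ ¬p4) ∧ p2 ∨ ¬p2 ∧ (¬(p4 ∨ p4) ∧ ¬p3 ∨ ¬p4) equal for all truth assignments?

Yes

E1: ¬p4 ∧ ¬p4 ∧ (¬p4 ∨ p2)
    = ¬p4 ∧ ¬p4   [absorption]
    = ¬p4   [idempotence]
E2: (¬p4 ∧ ¬p3 ∨ ¬p4) ∧ p2 ∨ ¬p2 ∧ (¬(p4 ∨ p4) ∧ ¬p3 ∨ ¬p4)
    = (¬p4 ∧ ¬p3 ∨ ¬p4) ∧ p2 ∨ ¬p2 ∧ (¬p4 ∧ ¬p3 ∨ ¬p4)   [idempotence]
    = ¬p4 ∧ ¬p3 ∨ ¬p4   [distribution]
    = ¬p4   [absorption]
Both reduce to ¬p4, so they are equivalent.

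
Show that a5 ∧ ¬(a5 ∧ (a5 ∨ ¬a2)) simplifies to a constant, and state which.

False

a5 ∧ ¬(a5 ∧ (a5 ∨ ¬a2))
= a5 ∧ ¬a5   (absorption)
= False   (complement)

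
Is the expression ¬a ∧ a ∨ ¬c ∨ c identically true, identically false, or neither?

identically true

¬a ∧ a ∨ ¬c ∨ c
= ¬c ∨ c   (complement / identity)
= True   (complement)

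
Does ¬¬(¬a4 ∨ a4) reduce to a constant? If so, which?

yes, True

¬¬(¬a4 ∨ a4)
= ¬a4 ∨ a4   (double negation)
= True   (complement)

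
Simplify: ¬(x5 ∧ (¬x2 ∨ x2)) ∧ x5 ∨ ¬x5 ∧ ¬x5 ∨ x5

True

¬(x5 ∧ (¬x2 ∨ x2)) ∧ x5 ∨ ¬x5 ∧ ¬x5 ∨ x5
= ¬x5 ∧ x5 ∨ ¬x5 ∧ ¬x5 ∨ x5
= ¬x5 ∨ x5
= True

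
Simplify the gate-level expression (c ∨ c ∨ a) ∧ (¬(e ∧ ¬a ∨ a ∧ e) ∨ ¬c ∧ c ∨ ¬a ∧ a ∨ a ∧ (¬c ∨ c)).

a ∨ c ∧ ¬e

(c ∨ c ∨ a) ∧ (¬(e ∧ ¬a ∨ a ∧ e) ∨ ¬c ∧ c ∨ ¬a ∧ a ∨ a ∧ (¬c ∨ c))
= (c ∨ c ∨ a) ∧ (¬(e ∧ ¬a ∨ a ∧ e) ∨ ¬a ∧ a ∨ a ∧ (¬c ∨ c))   — complement / identity
= (c ∨ c ∨ a) ∧ (¬(e ∧ ¬a ∨ a ∧ e) ∨ ¬a ∧ a ∨ a)   — complement / identity
= (c ∨ c ∨ a) ∧ (¬e ∨ ¬a ∧ a ∨ a)   — distribution
= (c ∨ c ∨ a) ∧ (¬e ∨ a)   — complement / identity
= a ∨ (c ∨ c) ∧ ¬e   — distribution
= a ∨ c ∧ ¬e   — idempotence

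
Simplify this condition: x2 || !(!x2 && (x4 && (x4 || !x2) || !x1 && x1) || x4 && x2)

x2 || !(!x2 && (x4 && (x4 || !x2) || !x1 && x1) || x4 && x2)
= x2 || !(!x2 && x4 && (x4 || !x2) || x4 && x2)   (complement / identity)
= x2 || !(!x2 && x4 || x4 && x2)   (absorption)
= x2 || !x4   (distribution)

x2 || !x4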